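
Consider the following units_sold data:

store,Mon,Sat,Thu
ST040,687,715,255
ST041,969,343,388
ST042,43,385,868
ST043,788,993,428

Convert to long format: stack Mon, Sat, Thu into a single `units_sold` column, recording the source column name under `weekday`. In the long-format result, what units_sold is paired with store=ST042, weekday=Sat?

385

Unpivoting turns each (store, wide-column) pair into one long row.
The wide cell at row ST042, column Sat holds 385, so the long row (ST042, Sat) has units_sold=385.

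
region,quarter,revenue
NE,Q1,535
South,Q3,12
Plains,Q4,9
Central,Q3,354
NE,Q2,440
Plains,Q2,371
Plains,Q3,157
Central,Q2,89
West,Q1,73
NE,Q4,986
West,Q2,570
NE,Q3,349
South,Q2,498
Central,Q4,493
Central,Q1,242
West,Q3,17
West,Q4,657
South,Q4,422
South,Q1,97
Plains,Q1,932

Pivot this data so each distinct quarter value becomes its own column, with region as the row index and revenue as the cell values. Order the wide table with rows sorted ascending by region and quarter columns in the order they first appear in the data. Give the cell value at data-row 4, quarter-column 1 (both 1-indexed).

97

With rows sorted ascending by region, row 4 is region=South. quarter columns in first-appearance order: Q1, Q3, Q4, Q2; column 1 is Q1.
Long rows with region=South, quarter=Q1: revenue = 97.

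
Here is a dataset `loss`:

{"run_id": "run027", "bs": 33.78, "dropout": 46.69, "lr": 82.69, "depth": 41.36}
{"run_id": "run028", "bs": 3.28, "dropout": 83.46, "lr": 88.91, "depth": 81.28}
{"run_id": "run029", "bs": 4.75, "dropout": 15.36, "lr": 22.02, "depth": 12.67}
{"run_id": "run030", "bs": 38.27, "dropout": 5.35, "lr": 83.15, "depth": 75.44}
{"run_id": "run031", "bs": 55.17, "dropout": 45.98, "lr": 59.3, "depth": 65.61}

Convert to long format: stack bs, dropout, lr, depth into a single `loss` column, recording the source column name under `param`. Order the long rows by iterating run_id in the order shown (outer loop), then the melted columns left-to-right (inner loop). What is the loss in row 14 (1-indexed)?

5.35

20 rows total (5 × 4). Row 14: index ⌊(14-1)/4⌋ = 3 into run_id → run030; (14-1) mod 4 = 1 into the melted columns → dropout.
So row 14 is (run030, dropout, 5.35); loss = 5.35.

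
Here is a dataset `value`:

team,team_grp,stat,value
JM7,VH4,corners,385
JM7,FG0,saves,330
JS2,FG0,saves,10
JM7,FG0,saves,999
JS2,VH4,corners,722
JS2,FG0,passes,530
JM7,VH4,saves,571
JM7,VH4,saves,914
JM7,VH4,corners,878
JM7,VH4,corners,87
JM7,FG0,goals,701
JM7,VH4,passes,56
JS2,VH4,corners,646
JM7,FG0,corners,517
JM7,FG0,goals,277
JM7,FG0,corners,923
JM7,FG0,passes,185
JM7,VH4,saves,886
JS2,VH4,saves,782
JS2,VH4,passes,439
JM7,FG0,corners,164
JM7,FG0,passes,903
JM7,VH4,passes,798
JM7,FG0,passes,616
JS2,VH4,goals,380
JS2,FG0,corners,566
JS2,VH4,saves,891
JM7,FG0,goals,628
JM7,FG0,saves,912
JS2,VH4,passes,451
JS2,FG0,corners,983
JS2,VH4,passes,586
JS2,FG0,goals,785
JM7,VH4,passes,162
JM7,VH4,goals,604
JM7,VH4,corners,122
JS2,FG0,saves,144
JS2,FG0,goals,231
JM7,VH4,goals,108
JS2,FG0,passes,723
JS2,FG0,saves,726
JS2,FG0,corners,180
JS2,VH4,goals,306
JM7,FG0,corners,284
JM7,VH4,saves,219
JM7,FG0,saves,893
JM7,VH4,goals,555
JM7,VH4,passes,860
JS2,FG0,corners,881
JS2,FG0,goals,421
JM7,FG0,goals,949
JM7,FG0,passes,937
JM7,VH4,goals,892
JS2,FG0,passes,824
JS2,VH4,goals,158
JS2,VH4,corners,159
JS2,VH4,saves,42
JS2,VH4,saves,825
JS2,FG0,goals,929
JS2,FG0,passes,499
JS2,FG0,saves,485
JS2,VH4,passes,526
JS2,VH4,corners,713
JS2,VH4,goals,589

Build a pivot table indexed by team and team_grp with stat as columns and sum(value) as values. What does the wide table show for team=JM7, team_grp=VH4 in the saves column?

Rows with team=JM7, team_grp=VH4 and stat=saves: value values are 571, 914, 886, 219.
571 + 914 + 886 + 219 = 2590.

2590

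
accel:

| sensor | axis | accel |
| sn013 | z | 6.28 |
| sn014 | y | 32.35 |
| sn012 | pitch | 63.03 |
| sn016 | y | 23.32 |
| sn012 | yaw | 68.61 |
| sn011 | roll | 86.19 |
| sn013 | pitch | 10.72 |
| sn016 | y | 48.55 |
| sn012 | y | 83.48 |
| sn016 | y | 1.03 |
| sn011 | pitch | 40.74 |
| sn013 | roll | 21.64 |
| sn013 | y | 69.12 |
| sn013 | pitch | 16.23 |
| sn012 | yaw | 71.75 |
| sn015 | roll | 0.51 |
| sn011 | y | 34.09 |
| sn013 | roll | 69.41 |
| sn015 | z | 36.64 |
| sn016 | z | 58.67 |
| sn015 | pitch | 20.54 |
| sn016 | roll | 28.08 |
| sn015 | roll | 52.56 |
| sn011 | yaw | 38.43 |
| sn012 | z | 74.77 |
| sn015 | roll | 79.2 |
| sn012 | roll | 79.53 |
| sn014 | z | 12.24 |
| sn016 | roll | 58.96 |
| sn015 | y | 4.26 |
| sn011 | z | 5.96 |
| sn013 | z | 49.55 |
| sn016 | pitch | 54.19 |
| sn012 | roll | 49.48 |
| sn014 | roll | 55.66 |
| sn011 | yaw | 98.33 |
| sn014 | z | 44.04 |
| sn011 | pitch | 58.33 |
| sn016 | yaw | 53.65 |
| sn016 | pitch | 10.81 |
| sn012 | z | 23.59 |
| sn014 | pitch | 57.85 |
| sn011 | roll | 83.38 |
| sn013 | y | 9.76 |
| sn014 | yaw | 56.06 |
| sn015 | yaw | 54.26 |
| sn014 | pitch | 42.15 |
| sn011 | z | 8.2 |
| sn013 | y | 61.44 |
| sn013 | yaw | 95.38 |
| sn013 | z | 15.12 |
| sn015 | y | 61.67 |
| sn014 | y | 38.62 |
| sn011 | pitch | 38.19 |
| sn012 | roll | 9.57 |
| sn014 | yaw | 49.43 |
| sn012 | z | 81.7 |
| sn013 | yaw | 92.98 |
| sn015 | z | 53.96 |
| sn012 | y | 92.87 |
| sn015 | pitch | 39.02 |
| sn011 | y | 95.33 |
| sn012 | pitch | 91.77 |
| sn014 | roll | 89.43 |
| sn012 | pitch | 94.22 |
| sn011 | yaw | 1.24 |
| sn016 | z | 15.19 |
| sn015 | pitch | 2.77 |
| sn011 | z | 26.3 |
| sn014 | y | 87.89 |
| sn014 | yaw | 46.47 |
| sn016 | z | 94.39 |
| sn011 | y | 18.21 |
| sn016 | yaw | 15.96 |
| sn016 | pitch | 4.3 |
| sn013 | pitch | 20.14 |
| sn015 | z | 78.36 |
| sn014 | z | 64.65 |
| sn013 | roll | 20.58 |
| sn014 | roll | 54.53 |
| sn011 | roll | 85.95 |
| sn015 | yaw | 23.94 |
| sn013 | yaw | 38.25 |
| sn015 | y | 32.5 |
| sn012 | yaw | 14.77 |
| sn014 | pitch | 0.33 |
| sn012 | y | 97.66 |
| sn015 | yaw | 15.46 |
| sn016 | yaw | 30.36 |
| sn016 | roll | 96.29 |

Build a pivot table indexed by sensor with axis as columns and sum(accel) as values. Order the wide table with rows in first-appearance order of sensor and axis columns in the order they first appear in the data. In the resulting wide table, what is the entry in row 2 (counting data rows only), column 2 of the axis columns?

158.86

With rows in first-appearance order of sensor, row 2 is sensor=sn014. axis columns in first-appearance order: z, y, pitch, yaw, roll; column 2 is y.
Long rows with sensor=sn014, axis=y: 32.35 + 38.62 + 87.89 = 158.86.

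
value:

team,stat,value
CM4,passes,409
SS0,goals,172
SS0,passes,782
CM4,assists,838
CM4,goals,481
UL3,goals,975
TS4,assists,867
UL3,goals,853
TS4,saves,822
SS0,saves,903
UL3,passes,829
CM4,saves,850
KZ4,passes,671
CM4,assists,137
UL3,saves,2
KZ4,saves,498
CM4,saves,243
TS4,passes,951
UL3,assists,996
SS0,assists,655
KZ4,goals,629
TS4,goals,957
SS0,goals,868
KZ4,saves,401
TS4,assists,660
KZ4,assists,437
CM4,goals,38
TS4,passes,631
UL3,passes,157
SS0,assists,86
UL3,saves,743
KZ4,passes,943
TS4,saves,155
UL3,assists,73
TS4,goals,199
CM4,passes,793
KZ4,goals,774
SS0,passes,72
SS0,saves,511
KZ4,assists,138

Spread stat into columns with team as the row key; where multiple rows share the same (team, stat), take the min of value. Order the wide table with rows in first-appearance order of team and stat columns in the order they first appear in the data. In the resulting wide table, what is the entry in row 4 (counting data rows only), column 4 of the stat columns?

With rows in first-appearance order of team, row 4 is team=TS4. stat columns in first-appearance order: passes, goals, assists, saves; column 4 is saves.
Long rows with team=TS4, stat=saves: min(822, 155) = 155.

155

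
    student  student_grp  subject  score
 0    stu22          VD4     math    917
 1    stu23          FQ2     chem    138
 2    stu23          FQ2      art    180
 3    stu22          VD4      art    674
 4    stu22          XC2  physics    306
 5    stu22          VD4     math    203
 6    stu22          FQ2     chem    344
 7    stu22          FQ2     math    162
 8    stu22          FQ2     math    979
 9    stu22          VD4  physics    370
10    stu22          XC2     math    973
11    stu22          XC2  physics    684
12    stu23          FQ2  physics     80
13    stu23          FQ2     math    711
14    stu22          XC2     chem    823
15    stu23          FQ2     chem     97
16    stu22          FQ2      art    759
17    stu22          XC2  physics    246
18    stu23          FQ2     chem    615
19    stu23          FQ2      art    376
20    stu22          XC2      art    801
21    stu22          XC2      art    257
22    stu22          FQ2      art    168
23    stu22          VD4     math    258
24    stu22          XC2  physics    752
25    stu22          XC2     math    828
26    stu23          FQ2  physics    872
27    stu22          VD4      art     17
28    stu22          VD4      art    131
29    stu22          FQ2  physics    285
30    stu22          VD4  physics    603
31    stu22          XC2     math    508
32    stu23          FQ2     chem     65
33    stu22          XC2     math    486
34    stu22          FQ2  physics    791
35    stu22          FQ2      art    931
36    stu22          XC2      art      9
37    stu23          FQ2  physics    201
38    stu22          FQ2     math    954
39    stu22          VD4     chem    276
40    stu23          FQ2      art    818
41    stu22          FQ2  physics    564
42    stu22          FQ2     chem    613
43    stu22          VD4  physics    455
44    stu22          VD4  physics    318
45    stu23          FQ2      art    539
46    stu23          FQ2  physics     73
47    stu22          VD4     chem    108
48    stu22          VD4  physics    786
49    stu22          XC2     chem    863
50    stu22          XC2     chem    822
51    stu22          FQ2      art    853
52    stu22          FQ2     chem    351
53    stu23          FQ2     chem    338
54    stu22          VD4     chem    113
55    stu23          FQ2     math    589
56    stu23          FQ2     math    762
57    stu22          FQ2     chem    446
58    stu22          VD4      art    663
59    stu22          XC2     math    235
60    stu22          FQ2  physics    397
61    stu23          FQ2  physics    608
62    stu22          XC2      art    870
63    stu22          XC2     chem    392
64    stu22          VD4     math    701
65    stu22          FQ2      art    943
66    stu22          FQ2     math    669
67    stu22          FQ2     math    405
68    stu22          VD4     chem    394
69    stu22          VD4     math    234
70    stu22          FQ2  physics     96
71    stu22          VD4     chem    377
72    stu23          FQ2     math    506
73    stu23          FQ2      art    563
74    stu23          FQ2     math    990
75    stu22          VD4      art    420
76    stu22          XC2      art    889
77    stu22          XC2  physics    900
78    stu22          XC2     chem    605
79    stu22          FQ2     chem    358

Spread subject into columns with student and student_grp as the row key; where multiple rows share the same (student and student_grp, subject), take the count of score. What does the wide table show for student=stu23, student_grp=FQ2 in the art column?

Rows with student=stu23, student_grp=FQ2 and subject=art: score values are 180, 376, 818, 539, 563.
5 rows match — count = 5.

5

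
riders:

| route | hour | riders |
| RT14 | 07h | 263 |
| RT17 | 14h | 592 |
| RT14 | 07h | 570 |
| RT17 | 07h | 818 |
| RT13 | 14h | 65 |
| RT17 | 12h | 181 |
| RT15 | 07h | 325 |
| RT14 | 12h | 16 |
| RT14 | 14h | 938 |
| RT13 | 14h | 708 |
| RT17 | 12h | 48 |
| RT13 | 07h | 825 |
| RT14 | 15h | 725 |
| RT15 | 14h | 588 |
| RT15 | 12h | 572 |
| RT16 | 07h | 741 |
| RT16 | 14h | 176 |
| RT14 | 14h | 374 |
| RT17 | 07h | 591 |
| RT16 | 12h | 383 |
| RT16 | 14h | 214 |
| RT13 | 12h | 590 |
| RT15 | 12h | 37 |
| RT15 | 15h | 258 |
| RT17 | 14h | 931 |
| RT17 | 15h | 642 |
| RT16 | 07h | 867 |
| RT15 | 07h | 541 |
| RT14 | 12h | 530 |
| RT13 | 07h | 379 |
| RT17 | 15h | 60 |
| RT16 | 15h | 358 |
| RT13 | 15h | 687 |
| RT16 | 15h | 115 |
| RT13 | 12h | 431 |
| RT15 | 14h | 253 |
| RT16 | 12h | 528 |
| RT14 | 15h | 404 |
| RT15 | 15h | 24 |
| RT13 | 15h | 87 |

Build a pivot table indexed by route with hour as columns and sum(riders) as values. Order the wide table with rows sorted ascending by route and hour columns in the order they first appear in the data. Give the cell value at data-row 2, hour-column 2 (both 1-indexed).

With rows sorted ascending by route, row 2 is route=RT14. hour columns in first-appearance order: 07h, 14h, 12h, 15h; column 2 is 14h.
Long rows with route=RT14, hour=14h: 938 + 374 = 1312.

1312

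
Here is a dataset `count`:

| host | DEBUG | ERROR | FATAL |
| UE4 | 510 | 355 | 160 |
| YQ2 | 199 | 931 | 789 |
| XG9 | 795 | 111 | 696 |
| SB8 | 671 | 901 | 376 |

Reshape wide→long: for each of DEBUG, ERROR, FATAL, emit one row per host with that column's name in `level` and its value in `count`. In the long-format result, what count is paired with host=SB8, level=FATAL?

Unpivoting turns each (host, wide-column) pair into one long row.
The wide cell at row SB8, column FATAL holds 376, so the long row (SB8, FATAL) has count=376.

376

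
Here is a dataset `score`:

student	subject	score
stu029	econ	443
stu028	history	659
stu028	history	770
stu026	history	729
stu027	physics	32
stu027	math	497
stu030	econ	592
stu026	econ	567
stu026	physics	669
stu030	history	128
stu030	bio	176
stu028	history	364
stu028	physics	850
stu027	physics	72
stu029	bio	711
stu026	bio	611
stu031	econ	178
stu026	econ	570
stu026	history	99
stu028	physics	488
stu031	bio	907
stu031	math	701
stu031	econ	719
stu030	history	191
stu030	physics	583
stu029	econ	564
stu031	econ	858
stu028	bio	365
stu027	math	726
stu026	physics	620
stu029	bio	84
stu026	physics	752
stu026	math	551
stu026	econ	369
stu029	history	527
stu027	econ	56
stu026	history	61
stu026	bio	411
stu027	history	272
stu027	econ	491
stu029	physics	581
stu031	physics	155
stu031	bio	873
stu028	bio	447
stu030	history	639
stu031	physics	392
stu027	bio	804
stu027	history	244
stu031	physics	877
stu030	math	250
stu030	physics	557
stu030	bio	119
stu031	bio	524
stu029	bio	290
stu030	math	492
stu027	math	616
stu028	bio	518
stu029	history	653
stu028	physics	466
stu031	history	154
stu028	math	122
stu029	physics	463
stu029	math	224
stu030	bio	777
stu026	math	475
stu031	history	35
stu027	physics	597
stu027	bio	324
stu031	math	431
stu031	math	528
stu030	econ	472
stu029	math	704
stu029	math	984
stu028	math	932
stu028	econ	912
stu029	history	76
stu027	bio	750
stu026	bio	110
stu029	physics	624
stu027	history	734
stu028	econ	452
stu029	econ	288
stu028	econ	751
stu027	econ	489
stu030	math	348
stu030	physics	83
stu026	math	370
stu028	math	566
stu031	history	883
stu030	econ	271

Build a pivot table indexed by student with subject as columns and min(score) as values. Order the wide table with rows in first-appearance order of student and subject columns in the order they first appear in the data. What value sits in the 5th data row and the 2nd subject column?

128

With rows in first-appearance order of student, row 5 is student=stu030. subject columns in first-appearance order: econ, history, physics, math, bio; column 2 is history.
Long rows with student=stu030, subject=history: min(128, 191, 639) = 128.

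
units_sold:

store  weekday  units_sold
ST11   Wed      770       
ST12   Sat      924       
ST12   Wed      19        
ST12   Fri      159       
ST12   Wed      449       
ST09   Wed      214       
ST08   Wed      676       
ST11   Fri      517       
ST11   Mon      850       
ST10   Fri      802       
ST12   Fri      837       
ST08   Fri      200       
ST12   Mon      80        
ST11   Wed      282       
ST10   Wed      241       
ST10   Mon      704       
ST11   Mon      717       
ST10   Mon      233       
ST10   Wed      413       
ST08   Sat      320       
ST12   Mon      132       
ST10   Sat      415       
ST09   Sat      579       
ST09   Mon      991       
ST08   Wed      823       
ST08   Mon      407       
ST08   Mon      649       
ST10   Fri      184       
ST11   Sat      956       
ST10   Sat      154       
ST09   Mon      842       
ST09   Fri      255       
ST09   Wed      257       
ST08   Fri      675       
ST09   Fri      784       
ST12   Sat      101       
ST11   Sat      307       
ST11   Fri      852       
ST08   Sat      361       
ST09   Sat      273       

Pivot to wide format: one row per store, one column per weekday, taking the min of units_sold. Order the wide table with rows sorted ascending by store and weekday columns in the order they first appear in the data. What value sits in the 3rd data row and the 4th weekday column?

With rows sorted ascending by store, row 3 is store=ST10. weekday columns in first-appearance order: Wed, Sat, Fri, Mon; column 4 is Mon.
Long rows with store=ST10, weekday=Mon: min(704, 233) = 233.

233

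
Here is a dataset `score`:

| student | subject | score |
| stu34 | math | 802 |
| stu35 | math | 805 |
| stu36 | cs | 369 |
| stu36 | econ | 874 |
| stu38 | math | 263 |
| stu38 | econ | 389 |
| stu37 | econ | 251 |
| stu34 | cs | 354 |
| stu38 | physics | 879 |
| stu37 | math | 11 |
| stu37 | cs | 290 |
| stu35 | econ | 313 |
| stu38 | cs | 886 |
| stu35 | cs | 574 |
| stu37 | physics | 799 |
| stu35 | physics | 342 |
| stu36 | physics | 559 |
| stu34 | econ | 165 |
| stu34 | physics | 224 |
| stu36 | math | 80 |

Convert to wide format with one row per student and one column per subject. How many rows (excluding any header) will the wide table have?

5 distinct student values → 5 rows.

5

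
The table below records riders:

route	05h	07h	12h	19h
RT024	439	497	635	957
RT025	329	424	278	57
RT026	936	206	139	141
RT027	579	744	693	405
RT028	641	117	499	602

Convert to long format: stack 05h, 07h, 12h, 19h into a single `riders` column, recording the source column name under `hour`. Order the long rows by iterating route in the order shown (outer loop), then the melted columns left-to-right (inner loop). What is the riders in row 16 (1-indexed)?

405

20 rows total (5 × 4). Row 16: index ⌊(16-1)/4⌋ = 3 into route → RT027; (16-1) mod 4 = 3 into the melted columns → 19h.
So row 16 is (RT027, 19h, 405); riders = 405.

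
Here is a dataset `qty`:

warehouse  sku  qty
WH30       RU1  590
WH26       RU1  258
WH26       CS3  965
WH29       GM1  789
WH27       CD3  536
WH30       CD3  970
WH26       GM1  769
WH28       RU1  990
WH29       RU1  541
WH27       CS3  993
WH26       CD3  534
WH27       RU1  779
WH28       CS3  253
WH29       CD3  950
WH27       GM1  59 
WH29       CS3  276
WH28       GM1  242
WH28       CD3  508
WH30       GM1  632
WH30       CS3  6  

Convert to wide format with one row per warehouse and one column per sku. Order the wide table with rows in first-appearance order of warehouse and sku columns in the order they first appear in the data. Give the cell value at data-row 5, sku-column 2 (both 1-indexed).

With rows in first-appearance order of warehouse, row 5 is warehouse=WH28. sku columns in first-appearance order: RU1, CS3, GM1, CD3; column 2 is CS3.
Long rows with warehouse=WH28, sku=CS3: qty = 253.

253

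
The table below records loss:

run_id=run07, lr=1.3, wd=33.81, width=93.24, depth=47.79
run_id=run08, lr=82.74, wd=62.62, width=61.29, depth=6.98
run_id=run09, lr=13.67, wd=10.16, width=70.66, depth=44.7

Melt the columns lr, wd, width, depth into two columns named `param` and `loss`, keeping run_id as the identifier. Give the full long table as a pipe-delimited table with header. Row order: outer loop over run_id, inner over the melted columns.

| run_id | param | loss |
| run07 | lr | 1.3 |
| run07 | wd | 33.81 |
| run07 | width | 93.24 |
| run07 | depth | 47.79 |
| run08 | lr | 82.74 |
| run08 | wd | 62.62 |
| run08 | width | 61.29 |
| run08 | depth | 6.98 |
| run09 | lr | 13.67 |
| run09 | wd | 10.16 |
| run09 | width | 70.66 |
| run09 | depth | 44.7 |

Each (run_id, column) pair becomes one row: 3 × 4 = 12 rows.
For example, (run07, lr) → loss=1.3.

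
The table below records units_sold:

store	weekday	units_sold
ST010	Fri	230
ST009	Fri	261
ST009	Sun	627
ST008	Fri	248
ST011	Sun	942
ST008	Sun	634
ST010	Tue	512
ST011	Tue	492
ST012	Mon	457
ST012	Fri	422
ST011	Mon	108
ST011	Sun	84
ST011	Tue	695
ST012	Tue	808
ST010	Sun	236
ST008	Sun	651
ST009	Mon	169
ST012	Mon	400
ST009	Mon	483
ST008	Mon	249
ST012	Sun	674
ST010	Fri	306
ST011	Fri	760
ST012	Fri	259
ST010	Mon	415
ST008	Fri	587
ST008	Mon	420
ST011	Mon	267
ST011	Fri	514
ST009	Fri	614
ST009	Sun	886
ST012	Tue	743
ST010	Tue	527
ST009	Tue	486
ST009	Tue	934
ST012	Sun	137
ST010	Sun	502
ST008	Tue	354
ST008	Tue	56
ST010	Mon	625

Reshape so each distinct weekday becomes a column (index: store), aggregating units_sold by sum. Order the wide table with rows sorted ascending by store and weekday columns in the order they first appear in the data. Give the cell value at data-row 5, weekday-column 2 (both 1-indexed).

811

With rows sorted ascending by store, row 5 is store=ST012. weekday columns in first-appearance order: Fri, Sun, Tue, Mon; column 2 is Sun.
Long rows with store=ST012, weekday=Sun: 674 + 137 = 811.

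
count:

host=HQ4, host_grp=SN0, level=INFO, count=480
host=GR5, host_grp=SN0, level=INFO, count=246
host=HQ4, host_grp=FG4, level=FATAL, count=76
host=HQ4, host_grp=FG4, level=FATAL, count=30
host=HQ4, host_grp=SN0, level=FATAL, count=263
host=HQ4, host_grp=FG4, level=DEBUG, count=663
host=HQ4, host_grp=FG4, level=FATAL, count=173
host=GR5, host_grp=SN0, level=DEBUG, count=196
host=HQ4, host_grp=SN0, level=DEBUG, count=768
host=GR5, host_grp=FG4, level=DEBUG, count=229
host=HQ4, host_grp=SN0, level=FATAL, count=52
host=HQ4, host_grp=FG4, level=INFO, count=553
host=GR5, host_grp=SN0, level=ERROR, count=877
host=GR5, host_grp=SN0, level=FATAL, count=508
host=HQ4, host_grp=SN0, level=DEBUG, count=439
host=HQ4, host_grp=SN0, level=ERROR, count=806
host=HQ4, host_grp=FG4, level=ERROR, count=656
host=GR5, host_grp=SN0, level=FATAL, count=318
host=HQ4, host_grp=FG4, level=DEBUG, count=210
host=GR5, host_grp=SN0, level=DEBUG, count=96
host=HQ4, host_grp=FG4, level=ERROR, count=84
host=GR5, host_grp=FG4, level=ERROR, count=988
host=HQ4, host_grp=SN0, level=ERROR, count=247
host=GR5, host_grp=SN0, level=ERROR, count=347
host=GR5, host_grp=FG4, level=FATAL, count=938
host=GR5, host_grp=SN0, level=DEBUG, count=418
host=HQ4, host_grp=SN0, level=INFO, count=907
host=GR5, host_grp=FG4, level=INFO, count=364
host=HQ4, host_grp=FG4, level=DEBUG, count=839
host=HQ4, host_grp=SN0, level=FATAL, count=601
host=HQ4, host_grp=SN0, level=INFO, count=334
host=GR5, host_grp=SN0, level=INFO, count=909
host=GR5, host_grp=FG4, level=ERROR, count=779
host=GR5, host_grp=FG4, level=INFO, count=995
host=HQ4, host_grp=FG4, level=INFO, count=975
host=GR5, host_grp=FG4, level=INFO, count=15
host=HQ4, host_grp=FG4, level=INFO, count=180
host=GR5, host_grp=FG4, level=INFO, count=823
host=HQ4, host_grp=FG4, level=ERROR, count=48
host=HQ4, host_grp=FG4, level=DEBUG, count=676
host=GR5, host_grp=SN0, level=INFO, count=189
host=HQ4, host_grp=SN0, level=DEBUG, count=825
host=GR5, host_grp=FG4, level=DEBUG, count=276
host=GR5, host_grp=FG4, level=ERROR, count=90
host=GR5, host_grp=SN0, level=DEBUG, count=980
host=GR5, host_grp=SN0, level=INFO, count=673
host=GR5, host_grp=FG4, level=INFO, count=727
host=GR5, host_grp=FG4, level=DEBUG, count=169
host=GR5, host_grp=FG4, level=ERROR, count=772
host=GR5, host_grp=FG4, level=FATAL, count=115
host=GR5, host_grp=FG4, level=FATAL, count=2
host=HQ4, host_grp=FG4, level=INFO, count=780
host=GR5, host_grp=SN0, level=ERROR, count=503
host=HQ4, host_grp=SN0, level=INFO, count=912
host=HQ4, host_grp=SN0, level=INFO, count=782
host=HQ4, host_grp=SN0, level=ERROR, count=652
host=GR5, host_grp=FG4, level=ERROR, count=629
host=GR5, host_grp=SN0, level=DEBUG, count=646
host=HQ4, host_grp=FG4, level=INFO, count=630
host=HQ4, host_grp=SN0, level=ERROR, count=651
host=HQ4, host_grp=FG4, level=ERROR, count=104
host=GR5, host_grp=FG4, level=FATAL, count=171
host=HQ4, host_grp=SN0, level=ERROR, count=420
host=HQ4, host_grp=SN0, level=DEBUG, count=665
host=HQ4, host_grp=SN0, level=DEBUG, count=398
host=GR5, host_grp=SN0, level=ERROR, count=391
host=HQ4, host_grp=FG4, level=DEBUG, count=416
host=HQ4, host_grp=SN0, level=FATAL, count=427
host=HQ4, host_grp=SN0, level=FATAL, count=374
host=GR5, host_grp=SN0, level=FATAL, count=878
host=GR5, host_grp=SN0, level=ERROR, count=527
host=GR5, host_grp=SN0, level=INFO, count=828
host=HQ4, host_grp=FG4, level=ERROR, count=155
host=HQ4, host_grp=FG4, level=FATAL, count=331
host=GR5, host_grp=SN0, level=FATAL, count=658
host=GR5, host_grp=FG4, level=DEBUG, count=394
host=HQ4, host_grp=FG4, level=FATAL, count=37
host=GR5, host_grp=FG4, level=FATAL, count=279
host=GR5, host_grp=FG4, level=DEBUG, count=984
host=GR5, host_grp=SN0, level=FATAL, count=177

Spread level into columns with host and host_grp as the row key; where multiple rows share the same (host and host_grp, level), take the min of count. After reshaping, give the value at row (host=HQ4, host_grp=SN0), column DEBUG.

Rows with host=HQ4, host_grp=SN0 and level=DEBUG: count values are 768, 439, 825, 665, 398.
min(768, 439, 825, 665, 398) = 398.

398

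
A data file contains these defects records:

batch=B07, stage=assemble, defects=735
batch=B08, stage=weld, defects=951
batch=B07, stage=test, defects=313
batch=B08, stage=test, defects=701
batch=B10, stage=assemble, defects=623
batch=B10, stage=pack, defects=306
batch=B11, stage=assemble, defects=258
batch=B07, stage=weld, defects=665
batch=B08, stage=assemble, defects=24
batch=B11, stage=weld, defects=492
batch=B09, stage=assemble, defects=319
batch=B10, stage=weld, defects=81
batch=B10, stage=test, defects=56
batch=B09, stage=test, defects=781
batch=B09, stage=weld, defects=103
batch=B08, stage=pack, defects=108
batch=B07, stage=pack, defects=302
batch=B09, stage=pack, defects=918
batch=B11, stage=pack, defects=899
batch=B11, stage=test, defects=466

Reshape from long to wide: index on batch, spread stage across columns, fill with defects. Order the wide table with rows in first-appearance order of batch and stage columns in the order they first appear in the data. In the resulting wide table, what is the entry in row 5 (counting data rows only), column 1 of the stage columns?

319

With rows in first-appearance order of batch, row 5 is batch=B09. stage columns in first-appearance order: assemble, weld, test, pack; column 1 is assemble.
Long rows with batch=B09, stage=assemble: defects = 319.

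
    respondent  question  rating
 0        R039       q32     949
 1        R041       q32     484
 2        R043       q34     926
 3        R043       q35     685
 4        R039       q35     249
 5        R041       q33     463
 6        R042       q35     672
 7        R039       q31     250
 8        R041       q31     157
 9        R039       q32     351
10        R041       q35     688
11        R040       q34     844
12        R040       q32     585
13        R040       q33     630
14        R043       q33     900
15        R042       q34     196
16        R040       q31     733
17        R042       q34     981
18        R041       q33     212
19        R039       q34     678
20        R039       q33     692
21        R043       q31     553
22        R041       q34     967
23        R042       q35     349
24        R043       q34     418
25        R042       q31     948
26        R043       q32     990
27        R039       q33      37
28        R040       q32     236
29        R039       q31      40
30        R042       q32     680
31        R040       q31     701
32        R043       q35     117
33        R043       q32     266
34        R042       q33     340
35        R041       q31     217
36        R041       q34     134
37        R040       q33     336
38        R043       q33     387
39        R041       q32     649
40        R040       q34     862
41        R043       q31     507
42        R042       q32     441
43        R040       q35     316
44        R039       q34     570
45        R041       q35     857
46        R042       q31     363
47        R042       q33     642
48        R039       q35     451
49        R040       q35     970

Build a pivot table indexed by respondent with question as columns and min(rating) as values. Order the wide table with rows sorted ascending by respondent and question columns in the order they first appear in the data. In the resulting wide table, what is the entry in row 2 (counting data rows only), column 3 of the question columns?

With rows sorted ascending by respondent, row 2 is respondent=R040. question columns in first-appearance order: q32, q34, q35, q33, q31; column 3 is q35.
Long rows with respondent=R040, question=q35: min(316, 970) = 316.

316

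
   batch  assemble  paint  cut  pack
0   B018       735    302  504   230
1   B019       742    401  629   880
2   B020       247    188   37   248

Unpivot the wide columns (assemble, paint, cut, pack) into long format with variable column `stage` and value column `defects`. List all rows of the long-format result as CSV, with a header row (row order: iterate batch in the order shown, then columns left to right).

Each (batch, column) pair becomes one row: 3 × 4 = 12 rows.
For example, (B018, assemble) → defects=735.

batch,stage,defects
B018,assemble,735
B018,paint,302
B018,cut,504
B018,pack,230
B019,assemble,742
B019,paint,401
B019,cut,629
B019,pack,880
B020,assemble,247
B020,paint,188
B020,cut,37
B020,pack,248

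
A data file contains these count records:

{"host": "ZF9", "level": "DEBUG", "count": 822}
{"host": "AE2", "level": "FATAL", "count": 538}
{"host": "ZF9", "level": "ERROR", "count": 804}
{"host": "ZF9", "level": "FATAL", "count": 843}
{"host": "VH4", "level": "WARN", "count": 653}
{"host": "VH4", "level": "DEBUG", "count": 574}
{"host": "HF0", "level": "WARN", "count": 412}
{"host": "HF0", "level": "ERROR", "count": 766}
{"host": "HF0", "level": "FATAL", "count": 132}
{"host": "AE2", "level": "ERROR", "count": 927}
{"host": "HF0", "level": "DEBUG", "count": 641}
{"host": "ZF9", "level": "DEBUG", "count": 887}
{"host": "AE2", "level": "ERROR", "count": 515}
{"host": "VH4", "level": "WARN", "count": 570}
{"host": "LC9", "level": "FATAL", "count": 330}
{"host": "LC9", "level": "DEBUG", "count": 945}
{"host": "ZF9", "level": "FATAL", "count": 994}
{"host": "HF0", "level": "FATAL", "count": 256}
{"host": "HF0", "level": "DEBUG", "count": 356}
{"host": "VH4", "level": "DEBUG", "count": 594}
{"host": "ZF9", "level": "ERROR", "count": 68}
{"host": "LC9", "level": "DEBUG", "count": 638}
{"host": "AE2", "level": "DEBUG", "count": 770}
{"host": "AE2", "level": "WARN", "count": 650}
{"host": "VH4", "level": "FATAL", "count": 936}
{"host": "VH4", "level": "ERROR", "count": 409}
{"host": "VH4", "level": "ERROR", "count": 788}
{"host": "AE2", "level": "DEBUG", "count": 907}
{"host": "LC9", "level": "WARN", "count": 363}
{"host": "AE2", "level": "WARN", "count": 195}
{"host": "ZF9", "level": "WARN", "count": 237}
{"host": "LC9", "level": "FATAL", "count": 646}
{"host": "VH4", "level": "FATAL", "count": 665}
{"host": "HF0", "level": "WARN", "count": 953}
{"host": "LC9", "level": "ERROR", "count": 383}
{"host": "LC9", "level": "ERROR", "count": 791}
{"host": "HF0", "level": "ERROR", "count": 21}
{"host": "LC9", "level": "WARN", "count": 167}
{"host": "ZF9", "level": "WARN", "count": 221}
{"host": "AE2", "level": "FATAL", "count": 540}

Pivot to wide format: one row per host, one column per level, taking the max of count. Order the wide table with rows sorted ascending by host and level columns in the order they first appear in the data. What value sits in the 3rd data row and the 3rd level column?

791

With rows sorted ascending by host, row 3 is host=LC9. level columns in first-appearance order: DEBUG, FATAL, ERROR, WARN; column 3 is ERROR.
Long rows with host=LC9, level=ERROR: max(383, 791) = 791.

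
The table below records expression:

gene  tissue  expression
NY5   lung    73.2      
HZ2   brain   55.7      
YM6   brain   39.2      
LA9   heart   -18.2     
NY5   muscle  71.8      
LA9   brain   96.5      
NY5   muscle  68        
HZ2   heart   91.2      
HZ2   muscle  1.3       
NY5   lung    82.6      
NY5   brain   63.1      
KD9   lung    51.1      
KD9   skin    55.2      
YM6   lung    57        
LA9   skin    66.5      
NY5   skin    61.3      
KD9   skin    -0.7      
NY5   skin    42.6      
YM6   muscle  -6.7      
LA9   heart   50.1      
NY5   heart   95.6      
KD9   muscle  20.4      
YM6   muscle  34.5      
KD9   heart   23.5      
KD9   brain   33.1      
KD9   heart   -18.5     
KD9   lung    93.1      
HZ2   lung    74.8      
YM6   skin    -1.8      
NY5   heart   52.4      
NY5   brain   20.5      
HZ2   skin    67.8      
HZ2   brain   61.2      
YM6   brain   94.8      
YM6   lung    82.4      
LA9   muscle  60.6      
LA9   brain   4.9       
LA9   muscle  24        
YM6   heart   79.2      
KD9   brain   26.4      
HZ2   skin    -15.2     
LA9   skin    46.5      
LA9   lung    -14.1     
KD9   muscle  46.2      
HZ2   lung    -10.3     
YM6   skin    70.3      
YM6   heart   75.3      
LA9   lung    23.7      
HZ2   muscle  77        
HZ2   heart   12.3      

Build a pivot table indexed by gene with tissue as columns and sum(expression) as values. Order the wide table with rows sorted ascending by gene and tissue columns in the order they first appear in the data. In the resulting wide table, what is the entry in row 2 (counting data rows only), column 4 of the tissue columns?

66.6

With rows sorted ascending by gene, row 2 is gene=KD9. tissue columns in first-appearance order: lung, brain, heart, muscle, skin; column 4 is muscle.
Long rows with gene=KD9, tissue=muscle: 20.4 + 46.2 = 66.6.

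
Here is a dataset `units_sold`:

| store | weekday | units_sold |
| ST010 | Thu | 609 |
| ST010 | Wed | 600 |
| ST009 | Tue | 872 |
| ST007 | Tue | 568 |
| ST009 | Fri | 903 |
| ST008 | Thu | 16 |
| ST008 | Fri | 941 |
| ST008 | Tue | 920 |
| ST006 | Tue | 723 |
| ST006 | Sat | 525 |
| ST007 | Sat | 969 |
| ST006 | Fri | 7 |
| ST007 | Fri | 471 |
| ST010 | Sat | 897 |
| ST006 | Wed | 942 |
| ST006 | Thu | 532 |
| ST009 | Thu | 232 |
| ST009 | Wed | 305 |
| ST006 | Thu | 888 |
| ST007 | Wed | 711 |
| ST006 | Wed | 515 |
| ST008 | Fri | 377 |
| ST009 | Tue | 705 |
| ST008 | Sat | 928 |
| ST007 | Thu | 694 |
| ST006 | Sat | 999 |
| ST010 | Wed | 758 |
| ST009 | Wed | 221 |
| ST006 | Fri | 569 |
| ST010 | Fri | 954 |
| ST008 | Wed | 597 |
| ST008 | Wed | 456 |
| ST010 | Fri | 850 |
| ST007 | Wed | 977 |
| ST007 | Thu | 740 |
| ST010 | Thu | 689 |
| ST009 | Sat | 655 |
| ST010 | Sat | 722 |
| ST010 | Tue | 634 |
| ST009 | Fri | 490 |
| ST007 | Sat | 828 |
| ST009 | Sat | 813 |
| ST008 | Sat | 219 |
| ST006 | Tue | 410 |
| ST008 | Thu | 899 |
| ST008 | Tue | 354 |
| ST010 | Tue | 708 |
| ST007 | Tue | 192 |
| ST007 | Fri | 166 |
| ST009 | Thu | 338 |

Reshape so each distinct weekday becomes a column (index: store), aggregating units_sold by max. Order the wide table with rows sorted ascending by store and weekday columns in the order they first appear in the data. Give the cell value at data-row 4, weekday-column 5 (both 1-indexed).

813

With rows sorted ascending by store, row 4 is store=ST009. weekday columns in first-appearance order: Thu, Wed, Tue, Fri, Sat; column 5 is Sat.
Long rows with store=ST009, weekday=Sat: max(655, 813) = 813.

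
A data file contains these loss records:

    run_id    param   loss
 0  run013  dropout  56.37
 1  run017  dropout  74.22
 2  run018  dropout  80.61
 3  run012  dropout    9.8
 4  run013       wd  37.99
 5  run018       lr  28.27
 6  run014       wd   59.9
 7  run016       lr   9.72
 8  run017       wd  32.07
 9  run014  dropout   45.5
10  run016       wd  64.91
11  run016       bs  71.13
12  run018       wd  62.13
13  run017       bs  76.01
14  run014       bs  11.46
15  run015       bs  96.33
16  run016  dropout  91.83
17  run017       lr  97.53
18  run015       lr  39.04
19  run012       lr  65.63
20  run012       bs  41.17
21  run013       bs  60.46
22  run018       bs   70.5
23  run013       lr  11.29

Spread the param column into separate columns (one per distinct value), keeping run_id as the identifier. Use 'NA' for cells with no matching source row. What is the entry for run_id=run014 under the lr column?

NA

No long-format row has run_id=run014 and param=lr, so the cell is NA.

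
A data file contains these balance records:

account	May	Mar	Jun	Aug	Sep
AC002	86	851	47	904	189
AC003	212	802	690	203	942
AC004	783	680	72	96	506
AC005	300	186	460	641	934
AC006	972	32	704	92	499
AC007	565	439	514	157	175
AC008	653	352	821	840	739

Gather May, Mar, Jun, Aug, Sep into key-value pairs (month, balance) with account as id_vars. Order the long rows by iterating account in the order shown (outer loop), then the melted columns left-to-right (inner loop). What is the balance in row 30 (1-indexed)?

175

35 rows total (7 × 5). Row 30: index ⌊(30-1)/5⌋ = 5 into account → AC007; (30-1) mod 5 = 4 into the melted columns → Sep.
So row 30 is (AC007, Sep, 175); balance = 175.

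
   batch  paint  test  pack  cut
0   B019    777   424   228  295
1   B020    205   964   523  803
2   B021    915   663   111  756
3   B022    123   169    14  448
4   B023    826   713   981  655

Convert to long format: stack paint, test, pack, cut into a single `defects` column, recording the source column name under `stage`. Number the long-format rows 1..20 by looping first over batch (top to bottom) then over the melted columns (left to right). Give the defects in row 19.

20 rows total (5 × 4). Row 19: index ⌊(19-1)/4⌋ = 4 into batch → B023; (19-1) mod 4 = 2 into the melted columns → pack.
So row 19 is (B023, pack, 981); defects = 981.

981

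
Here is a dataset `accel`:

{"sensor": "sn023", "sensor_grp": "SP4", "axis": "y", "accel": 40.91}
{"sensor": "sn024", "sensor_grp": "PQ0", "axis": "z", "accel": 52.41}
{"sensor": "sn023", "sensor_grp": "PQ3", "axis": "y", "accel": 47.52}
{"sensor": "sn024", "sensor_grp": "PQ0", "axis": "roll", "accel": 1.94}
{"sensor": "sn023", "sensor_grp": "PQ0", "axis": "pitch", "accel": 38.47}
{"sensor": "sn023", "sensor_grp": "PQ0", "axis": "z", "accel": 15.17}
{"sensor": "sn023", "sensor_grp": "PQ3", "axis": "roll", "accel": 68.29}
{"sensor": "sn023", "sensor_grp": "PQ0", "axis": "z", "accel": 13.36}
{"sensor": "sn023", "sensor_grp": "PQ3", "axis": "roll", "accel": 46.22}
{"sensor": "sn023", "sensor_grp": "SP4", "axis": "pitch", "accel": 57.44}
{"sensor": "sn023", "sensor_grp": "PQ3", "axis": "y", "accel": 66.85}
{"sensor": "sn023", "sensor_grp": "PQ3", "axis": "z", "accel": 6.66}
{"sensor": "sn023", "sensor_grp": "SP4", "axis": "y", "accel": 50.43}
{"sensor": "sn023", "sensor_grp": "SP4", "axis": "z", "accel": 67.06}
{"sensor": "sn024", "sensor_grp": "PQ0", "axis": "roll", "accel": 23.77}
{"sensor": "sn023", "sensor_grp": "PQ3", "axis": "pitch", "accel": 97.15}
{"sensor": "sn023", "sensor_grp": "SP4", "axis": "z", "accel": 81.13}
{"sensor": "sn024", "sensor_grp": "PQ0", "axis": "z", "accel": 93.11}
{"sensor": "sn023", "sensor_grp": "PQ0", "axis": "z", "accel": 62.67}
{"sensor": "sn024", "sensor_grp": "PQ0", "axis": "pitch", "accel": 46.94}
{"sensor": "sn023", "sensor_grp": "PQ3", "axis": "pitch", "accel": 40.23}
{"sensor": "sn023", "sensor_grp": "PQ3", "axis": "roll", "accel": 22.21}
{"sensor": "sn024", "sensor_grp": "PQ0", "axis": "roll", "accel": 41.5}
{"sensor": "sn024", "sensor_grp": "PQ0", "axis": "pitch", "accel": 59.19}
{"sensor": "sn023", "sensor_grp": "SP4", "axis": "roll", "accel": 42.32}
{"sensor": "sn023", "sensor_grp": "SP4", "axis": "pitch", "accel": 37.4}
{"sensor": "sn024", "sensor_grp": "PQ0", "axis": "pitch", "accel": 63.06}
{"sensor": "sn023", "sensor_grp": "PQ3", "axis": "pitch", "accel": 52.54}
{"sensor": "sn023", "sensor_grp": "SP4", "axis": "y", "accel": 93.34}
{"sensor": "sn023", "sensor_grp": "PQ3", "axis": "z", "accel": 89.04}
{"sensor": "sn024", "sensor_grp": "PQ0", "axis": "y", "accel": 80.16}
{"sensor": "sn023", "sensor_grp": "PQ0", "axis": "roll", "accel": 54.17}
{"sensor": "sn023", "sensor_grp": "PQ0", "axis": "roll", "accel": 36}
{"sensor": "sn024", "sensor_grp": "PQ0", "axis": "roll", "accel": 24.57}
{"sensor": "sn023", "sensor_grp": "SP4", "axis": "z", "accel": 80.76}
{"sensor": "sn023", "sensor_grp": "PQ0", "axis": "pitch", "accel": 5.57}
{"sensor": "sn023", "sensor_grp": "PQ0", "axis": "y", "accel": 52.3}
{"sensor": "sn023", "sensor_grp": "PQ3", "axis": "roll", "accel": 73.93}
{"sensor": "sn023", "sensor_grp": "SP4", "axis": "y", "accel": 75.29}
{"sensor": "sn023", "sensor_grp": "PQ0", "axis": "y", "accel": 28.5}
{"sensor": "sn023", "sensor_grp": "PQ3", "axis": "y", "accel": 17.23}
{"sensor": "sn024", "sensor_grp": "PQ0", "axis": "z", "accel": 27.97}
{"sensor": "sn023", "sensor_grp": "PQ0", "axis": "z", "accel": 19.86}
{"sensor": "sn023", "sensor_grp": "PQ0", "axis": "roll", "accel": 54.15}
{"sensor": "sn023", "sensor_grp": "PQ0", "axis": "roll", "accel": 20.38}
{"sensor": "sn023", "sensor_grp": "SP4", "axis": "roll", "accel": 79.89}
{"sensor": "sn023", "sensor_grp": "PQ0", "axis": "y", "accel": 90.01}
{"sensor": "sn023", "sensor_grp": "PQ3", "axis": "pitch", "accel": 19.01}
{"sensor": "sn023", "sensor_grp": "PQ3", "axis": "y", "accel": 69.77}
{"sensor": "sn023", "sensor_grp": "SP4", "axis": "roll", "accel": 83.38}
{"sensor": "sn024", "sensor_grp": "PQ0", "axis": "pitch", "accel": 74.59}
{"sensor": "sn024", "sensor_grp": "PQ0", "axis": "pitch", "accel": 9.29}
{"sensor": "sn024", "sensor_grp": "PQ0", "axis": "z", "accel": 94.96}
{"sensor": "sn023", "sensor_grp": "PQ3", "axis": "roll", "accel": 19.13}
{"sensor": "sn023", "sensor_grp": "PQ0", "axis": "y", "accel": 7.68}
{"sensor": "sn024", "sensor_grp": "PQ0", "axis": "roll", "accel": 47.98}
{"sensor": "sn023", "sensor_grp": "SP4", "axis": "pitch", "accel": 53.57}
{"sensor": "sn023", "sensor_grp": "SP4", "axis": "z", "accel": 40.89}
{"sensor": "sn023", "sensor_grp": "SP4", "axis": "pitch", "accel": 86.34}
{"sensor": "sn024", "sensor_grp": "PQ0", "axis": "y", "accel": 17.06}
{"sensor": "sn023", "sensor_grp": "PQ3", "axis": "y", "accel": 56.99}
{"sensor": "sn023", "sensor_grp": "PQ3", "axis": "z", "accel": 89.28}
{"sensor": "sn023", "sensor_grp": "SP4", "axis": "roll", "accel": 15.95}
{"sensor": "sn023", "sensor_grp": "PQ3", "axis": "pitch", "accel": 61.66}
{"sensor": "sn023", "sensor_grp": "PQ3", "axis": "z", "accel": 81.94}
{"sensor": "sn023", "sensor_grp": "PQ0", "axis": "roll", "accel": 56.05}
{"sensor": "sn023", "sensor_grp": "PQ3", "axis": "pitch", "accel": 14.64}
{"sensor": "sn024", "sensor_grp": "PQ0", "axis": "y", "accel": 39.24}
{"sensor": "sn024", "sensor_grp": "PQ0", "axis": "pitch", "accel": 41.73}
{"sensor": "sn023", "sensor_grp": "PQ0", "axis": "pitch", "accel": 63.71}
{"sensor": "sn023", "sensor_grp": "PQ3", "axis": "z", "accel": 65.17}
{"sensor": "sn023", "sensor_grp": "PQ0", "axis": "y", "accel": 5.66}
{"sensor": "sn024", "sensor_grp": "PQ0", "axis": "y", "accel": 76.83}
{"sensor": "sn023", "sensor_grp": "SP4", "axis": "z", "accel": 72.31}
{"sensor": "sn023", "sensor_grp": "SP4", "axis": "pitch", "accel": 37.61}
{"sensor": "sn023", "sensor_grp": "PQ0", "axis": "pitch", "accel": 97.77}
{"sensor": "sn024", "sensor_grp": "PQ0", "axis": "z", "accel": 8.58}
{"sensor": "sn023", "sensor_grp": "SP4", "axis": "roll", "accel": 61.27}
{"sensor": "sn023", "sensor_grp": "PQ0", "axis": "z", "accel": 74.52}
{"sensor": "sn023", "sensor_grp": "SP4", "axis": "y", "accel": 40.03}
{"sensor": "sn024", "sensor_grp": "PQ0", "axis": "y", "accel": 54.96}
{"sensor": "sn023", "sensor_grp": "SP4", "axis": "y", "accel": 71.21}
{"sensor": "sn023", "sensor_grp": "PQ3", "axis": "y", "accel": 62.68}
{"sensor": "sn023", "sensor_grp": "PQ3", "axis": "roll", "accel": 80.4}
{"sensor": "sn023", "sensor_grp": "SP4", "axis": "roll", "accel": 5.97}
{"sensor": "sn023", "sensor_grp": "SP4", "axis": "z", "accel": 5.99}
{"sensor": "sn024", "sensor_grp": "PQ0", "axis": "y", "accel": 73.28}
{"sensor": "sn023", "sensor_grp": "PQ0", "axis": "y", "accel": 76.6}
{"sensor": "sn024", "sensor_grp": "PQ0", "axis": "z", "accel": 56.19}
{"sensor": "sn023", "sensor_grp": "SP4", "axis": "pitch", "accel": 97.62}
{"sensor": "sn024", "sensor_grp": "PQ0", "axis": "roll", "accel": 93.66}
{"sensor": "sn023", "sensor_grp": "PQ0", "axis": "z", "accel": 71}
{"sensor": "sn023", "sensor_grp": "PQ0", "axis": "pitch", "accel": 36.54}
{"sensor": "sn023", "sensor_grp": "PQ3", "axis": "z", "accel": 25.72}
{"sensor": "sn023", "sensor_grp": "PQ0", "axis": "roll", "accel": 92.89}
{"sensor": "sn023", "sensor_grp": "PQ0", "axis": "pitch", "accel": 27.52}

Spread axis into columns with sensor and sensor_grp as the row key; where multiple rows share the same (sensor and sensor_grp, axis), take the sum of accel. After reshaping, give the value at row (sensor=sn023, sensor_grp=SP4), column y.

371.21

Rows with sensor=sn023, sensor_grp=SP4 and axis=y: accel values are 40.91, 50.43, 93.34, 75.29, 40.03, 71.21.
40.91 + 50.43 + 93.34 + 75.29 + 40.03 + 71.21 = 371.21.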